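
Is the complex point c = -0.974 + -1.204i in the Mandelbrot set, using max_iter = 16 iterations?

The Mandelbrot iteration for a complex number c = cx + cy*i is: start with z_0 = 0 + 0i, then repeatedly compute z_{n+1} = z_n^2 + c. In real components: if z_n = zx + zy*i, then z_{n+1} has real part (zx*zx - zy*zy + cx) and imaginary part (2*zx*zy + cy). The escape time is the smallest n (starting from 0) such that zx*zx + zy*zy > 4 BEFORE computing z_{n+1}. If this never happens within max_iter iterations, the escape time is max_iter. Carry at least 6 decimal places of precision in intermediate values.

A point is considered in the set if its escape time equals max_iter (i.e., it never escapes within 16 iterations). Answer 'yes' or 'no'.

Answer: no

Derivation:
z_0 = 0 + 0i, c = -0.9740 + -1.2040i
Iter 1: z = -0.9740 + -1.2040i, |z|^2 = 2.3983
Iter 2: z = -1.4749 + 1.1414i, |z|^2 = 3.4782
Iter 3: z = -0.1013 + -4.5710i, |z|^2 = 20.9040
Escaped at iteration 3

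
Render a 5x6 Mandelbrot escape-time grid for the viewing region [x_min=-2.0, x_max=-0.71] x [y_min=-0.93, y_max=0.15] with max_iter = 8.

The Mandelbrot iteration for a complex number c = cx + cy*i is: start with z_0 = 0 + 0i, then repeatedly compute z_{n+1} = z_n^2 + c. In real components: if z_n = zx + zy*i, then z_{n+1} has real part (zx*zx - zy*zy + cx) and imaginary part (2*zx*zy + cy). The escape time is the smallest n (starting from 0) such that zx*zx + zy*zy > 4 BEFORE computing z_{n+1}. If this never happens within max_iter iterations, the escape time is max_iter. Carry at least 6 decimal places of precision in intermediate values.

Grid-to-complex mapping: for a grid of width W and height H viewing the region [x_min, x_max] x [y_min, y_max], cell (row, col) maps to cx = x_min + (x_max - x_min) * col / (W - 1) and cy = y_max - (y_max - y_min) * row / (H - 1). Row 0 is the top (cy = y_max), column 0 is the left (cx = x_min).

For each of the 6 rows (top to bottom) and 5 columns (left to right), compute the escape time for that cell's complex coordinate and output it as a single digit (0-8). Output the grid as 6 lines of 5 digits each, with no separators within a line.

(row=0, col=0): c = -2.0000 + 0.1500i → escape time 1
(row=0, col=1): c = -1.6775 + 0.1500i → escape time 5
(row=0, col=2): c = -1.3550 + 0.1500i → escape time 8
(row=0, col=3): c = -1.0325 + 0.1500i → escape time 8
(row=0, col=4): c = -0.7100 + 0.1500i → escape time 8
(row=1, col=0): c = -2.0000 + -0.0660i → escape time 1
(row=1, col=1): c = -1.6775 + -0.0660i → escape time 6
(row=1, col=2): c = -1.3550 + -0.0660i → escape time 8
(row=1, col=3): c = -1.0325 + -0.0660i → escape time 8
(row=1, col=4): c = -0.7100 + -0.0660i → escape time 8
(row=2, col=0): c = -2.0000 + -0.2820i → escape time 1
(row=2, col=1): c = -1.6775 + -0.2820i → escape time 4
(row=2, col=2): c = -1.3550 + -0.2820i → escape time 6
(row=2, col=3): c = -1.0325 + -0.2820i → escape time 8
(row=2, col=4): c = -0.7100 + -0.2820i → escape time 8
(row=3, col=0): c = -2.0000 + -0.4980i → escape time 1
(row=3, col=1): c = -1.6775 + -0.4980i → escape time 3
(row=3, col=2): c = -1.3550 + -0.4980i → escape time 3
(row=3, col=3): c = -1.0325 + -0.4980i → escape time 5
(row=3, col=4): c = -0.7100 + -0.4980i → escape time 8
(row=4, col=0): c = -2.0000 + -0.7140i → escape time 1
(row=4, col=1): c = -1.6775 + -0.7140i → escape time 3
(row=4, col=2): c = -1.3550 + -0.7140i → escape time 3
(row=4, col=3): c = -1.0325 + -0.7140i → escape time 4
(row=4, col=4): c = -0.7100 + -0.7140i → escape time 5
(row=5, col=0): c = -2.0000 + -0.9300i → escape time 1
(row=5, col=1): c = -1.6775 + -0.9300i → escape time 2
(row=5, col=2): c = -1.3550 + -0.9300i → escape time 3
(row=5, col=3): c = -1.0325 + -0.9300i → escape time 3
(row=5, col=4): c = -0.7100 + -0.9300i → escape time 4

Answer: 15888
16888
14688
13358
13345
12334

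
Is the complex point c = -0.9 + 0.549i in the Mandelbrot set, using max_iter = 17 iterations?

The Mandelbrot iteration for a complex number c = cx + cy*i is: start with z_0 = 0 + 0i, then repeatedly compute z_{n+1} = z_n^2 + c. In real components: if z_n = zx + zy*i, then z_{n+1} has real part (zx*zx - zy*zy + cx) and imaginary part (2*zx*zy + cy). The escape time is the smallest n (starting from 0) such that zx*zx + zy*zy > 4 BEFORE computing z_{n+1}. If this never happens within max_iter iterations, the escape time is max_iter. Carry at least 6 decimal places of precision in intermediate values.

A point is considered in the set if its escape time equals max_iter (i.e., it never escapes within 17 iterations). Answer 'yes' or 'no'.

z_0 = 0 + 0i, c = -0.9000 + 0.5490i
Iter 1: z = -0.9000 + 0.5490i, |z|^2 = 1.1114
Iter 2: z = -0.3914 + -0.4392i, |z|^2 = 0.3461
Iter 3: z = -0.9397 + 0.8928i, |z|^2 = 1.6801
Iter 4: z = -0.8141 + -1.1289i, |z|^2 = 1.9372
Iter 5: z = -1.5118 + 2.3871i, |z|^2 = 7.9837
Escaped at iteration 5

Answer: no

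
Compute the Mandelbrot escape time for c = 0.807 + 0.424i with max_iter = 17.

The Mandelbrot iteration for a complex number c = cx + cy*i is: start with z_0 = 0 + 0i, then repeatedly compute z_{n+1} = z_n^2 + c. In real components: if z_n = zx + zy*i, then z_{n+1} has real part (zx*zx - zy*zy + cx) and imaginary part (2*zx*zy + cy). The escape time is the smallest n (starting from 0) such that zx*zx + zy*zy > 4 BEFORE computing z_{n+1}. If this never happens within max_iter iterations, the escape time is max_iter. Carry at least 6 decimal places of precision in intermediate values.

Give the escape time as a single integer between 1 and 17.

z_0 = 0 + 0i, c = 0.8070 + 0.4240i
Iter 1: z = 0.8070 + 0.4240i, |z|^2 = 0.8310
Iter 2: z = 1.2785 + 1.1083i, |z|^2 = 2.8629
Iter 3: z = 1.2131 + 3.2580i, |z|^2 = 12.0858
Escaped at iteration 3

Answer: 3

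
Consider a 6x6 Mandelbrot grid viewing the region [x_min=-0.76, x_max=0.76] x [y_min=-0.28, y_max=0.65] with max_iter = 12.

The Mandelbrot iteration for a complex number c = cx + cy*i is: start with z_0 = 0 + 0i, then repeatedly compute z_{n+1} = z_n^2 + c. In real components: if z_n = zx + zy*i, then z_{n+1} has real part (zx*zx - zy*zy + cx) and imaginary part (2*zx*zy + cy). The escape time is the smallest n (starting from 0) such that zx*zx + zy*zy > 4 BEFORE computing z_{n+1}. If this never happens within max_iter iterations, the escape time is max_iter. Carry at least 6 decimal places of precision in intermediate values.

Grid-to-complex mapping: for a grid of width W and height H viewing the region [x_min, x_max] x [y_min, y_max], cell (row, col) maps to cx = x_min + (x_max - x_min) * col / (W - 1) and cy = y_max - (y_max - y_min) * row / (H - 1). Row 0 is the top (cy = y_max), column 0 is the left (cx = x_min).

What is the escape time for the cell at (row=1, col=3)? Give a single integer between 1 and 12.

z_0 = 0 + 0i, c = 0.1520 + 0.4640i
Iter 1: z = 0.1520 + 0.4640i, |z|^2 = 0.2384
Iter 2: z = -0.0402 + 0.6051i, |z|^2 = 0.3677
Iter 3: z = -0.2125 + 0.4154i, |z|^2 = 0.2177
Iter 4: z = 0.0246 + 0.2875i, |z|^2 = 0.0833
Iter 5: z = 0.0700 + 0.4782i, |z|^2 = 0.2335
Iter 6: z = -0.0717 + 0.5309i, |z|^2 = 0.2870
Iter 7: z = -0.1247 + 0.3878i, |z|^2 = 0.1660
Iter 8: z = 0.0171 + 0.3673i, |z|^2 = 0.1352
Iter 9: z = 0.0174 + 0.4766i, |z|^2 = 0.2274
Iter 10: z = -0.0748 + 0.4806i, |z|^2 = 0.2366
Iter 11: z = -0.0734 + 0.3921i, |z|^2 = 0.1591

Answer: 12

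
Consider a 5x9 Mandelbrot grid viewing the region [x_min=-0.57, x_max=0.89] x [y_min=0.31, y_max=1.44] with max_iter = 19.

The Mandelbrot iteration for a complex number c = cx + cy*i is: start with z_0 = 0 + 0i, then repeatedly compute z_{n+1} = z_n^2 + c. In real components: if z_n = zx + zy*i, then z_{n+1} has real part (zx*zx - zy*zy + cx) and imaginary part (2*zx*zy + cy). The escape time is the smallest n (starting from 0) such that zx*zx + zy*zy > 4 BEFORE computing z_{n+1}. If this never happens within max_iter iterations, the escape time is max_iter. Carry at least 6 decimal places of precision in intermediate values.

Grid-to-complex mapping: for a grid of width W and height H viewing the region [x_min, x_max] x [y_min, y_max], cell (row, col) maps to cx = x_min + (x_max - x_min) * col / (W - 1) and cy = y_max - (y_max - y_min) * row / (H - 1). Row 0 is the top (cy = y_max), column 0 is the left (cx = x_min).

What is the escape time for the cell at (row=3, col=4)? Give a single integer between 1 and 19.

z_0 = 0 + 0i, c = 0.8900 + 1.0162i
Iter 1: z = 0.8900 + 1.0162i, |z|^2 = 1.8249
Iter 2: z = 0.6493 + 2.8252i, |z|^2 = 8.4033
Escaped at iteration 2

Answer: 2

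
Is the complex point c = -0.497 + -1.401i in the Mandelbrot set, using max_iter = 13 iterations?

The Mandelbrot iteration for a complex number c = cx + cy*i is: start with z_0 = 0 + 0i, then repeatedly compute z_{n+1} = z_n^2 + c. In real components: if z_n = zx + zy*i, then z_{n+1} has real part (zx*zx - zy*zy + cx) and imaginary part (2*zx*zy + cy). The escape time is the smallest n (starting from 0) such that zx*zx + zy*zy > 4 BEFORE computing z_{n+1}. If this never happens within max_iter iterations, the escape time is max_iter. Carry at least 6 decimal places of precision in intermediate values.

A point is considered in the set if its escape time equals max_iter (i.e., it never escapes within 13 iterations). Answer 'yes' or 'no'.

Answer: no

Derivation:
z_0 = 0 + 0i, c = -0.4970 + -1.4010i
Iter 1: z = -0.4970 + -1.4010i, |z|^2 = 2.2098
Iter 2: z = -2.2128 + -0.0084i, |z|^2 = 4.8965
Escaped at iteration 2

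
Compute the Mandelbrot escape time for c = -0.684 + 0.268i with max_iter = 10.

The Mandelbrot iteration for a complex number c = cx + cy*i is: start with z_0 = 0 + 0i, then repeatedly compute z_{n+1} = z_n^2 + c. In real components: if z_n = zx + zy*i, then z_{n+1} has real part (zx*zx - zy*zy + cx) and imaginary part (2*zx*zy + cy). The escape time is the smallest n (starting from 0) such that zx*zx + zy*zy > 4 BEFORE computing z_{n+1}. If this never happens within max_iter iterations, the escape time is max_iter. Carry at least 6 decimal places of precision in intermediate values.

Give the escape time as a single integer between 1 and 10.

z_0 = 0 + 0i, c = -0.6840 + 0.2680i
Iter 1: z = -0.6840 + 0.2680i, |z|^2 = 0.5397
Iter 2: z = -0.2880 + -0.0986i, |z|^2 = 0.0927
Iter 3: z = -0.6108 + 0.3248i, |z|^2 = 0.4786
Iter 4: z = -0.4164 + -0.1288i, |z|^2 = 0.1900
Iter 5: z = -0.5272 + 0.3753i, |z|^2 = 0.4187
Iter 6: z = -0.5469 + -0.1276i, |z|^2 = 0.3154
Iter 7: z = -0.4012 + 0.4076i, |z|^2 = 0.3271
Iter 8: z = -0.6892 + -0.0591i, |z|^2 = 0.4785
Iter 9: z = -0.2125 + 0.3494i, |z|^2 = 0.1673

Answer: 10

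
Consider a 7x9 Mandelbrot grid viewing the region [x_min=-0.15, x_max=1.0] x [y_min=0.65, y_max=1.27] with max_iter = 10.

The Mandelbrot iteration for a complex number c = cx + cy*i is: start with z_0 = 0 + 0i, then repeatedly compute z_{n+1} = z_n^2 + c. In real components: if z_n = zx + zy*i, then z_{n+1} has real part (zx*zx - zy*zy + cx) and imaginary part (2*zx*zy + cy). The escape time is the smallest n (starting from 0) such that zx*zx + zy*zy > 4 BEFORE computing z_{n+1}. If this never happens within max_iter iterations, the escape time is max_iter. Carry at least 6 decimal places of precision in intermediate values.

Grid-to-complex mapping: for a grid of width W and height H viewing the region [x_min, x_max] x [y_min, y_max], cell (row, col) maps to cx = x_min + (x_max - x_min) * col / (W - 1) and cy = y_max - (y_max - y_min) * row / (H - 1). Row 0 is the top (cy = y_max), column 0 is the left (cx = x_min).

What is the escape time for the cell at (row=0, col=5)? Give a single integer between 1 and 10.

z_0 = 0 + 0i, c = 0.8083 + 1.2700i
Iter 1: z = 0.8083 + 1.2700i, |z|^2 = 2.2663
Iter 2: z = -0.1512 + 3.3232i, |z|^2 = 11.0663
Escaped at iteration 2

Answer: 2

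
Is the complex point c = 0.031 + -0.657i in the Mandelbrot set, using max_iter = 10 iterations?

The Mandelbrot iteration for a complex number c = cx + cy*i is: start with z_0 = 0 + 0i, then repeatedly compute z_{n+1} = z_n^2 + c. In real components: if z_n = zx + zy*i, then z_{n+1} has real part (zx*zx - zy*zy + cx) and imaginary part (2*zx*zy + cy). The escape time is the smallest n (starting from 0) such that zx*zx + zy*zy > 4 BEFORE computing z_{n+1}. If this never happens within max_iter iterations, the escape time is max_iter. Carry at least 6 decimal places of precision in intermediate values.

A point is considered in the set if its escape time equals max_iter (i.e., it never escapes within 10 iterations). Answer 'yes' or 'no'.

Answer: yes

Derivation:
z_0 = 0 + 0i, c = 0.0310 + -0.6570i
Iter 1: z = 0.0310 + -0.6570i, |z|^2 = 0.4326
Iter 2: z = -0.3997 + -0.6977i, |z|^2 = 0.6466
Iter 3: z = -0.2961 + -0.0992i, |z|^2 = 0.0975
Iter 4: z = 0.1088 + -0.5982i, |z|^2 = 0.3697
Iter 5: z = -0.3150 + -0.7872i, |z|^2 = 0.7189
Iter 6: z = -0.4894 + -0.1610i, |z|^2 = 0.2655
Iter 7: z = 0.2446 + -0.4994i, |z|^2 = 0.3092
Iter 8: z = -0.1586 + -0.9013i, |z|^2 = 0.8375
Iter 9: z = -0.7562 + -0.3712i, |z|^2 = 0.7096
Did not escape in 10 iterations → in set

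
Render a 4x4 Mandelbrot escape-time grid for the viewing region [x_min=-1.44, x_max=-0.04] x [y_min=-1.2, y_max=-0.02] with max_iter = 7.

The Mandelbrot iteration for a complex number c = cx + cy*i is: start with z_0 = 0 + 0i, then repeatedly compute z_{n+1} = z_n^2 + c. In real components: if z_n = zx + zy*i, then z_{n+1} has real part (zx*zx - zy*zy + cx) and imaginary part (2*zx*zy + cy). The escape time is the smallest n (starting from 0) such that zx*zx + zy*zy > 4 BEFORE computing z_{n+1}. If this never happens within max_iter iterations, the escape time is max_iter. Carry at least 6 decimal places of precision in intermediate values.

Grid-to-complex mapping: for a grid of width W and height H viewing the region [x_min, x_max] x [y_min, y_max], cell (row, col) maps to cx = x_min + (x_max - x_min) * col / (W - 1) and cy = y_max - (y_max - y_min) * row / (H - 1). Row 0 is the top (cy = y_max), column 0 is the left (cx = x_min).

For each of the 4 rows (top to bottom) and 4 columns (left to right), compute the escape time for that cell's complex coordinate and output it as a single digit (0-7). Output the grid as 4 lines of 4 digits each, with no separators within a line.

(row=0, col=0): c = -1.4400 + -0.0200i → escape time 7
(row=0, col=1): c = -0.9733 + -0.0200i → escape time 7
(row=0, col=2): c = -0.5067 + -0.0200i → escape time 7
(row=0, col=3): c = -0.0400 + -0.0200i → escape time 7
(row=1, col=0): c = -1.4400 + -0.4133i → escape time 4
(row=1, col=1): c = -0.9733 + -0.4133i → escape time 6
(row=1, col=2): c = -0.5067 + -0.4133i → escape time 7
(row=1, col=3): c = -0.0400 + -0.4133i → escape time 7
(row=2, col=0): c = -1.4400 + -0.8067i → escape time 3
(row=2, col=1): c = -0.9733 + -0.8067i → escape time 3
(row=2, col=2): c = -0.5067 + -0.8067i → escape time 5
(row=2, col=3): c = -0.0400 + -0.8067i → escape time 7
(row=3, col=0): c = -1.4400 + -1.2000i → escape time 2
(row=3, col=1): c = -0.9733 + -1.2000i → escape time 3
(row=3, col=2): c = -0.5067 + -1.2000i → escape time 3
(row=3, col=3): c = -0.0400 + -1.2000i → escape time 3

Answer: 7777
4677
3357
2333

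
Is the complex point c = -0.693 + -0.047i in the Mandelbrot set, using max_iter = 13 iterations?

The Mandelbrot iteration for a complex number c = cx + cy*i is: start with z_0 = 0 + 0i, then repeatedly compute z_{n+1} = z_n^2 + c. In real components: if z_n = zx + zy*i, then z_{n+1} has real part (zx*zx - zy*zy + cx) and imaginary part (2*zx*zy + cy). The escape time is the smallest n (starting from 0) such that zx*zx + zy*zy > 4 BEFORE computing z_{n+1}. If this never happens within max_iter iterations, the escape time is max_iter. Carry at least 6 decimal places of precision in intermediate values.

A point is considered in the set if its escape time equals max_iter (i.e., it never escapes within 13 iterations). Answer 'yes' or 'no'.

z_0 = 0 + 0i, c = -0.6930 + -0.0470i
Iter 1: z = -0.6930 + -0.0470i, |z|^2 = 0.4825
Iter 2: z = -0.2150 + 0.0181i, |z|^2 = 0.0465
Iter 3: z = -0.6471 + -0.0548i, |z|^2 = 0.4218
Iter 4: z = -0.2772 + 0.0239i, |z|^2 = 0.0774
Iter 5: z = -0.6167 + -0.0603i, |z|^2 = 0.3840
Iter 6: z = -0.3163 + 0.0273i, |z|^2 = 0.1008
Iter 7: z = -0.5937 + -0.0643i, |z|^2 = 0.3566
Iter 8: z = -0.3447 + 0.0293i, |z|^2 = 0.1196
Iter 9: z = -0.5751 + -0.0672i, |z|^2 = 0.3352
Iter 10: z = -0.3668 + 0.0303i, |z|^2 = 0.1355
Iter 11: z = -0.5594 + -0.0692i, |z|^2 = 0.3177
Iter 12: z = -0.3849 + 0.0305i, |z|^2 = 0.1491
Did not escape in 13 iterations → in set

Answer: yes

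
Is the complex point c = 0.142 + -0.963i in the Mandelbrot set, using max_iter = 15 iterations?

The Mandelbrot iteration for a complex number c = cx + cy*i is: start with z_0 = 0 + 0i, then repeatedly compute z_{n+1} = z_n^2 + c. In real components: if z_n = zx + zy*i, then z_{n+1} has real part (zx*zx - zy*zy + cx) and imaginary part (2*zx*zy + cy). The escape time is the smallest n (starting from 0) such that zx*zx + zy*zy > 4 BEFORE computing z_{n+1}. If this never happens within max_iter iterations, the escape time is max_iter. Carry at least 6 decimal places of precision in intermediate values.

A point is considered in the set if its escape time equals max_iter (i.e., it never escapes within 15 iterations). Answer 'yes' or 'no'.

Answer: no

Derivation:
z_0 = 0 + 0i, c = 0.1420 + -0.9630i
Iter 1: z = 0.1420 + -0.9630i, |z|^2 = 0.9475
Iter 2: z = -0.7652 + -1.2365i, |z|^2 = 2.1145
Iter 3: z = -0.8014 + 0.9293i, |z|^2 = 1.5059
Iter 4: z = -0.0795 + -2.4525i, |z|^2 = 6.0211
Escaped at iteration 4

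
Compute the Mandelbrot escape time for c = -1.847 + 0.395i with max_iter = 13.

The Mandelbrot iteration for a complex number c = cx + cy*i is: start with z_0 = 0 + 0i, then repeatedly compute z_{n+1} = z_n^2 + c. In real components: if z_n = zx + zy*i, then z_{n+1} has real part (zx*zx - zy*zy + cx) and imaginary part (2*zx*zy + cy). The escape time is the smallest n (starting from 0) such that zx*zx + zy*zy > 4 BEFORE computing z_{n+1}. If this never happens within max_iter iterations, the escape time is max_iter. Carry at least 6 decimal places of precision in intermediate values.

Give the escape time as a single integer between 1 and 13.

z_0 = 0 + 0i, c = -1.8470 + 0.3950i
Iter 1: z = -1.8470 + 0.3950i, |z|^2 = 3.5674
Iter 2: z = 1.4084 + -1.0641i, |z|^2 = 3.1159
Iter 3: z = -0.9958 + -2.6024i, |z|^2 = 7.7642
Escaped at iteration 3

Answer: 3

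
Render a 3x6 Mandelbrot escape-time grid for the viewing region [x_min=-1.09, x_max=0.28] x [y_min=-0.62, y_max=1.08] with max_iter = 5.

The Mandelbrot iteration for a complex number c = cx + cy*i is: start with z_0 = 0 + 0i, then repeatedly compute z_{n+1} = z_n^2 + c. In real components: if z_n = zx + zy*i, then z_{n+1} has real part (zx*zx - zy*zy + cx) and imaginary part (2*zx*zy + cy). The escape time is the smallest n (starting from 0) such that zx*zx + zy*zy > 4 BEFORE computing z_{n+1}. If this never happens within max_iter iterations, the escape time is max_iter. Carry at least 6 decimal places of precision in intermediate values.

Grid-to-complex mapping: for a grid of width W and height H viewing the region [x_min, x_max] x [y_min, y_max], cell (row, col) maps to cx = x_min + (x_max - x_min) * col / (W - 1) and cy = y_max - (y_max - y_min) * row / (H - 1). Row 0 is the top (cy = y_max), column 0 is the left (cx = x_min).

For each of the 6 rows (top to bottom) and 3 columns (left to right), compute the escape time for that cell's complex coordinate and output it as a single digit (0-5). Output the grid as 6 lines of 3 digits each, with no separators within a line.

Answer: 343
355
555
555
555
455

Derivation:
(row=0, col=0): c = -1.0900 + 1.0800i → escape time 3
(row=0, col=1): c = -0.4050 + 1.0800i → escape time 4
(row=0, col=2): c = 0.2800 + 1.0800i → escape time 3
(row=1, col=0): c = -1.0900 + 0.7400i → escape time 3
(row=1, col=1): c = -0.4050 + 0.7400i → escape time 5
(row=1, col=2): c = 0.2800 + 0.7400i → escape time 5
(row=2, col=0): c = -1.0900 + 0.4000i → escape time 5
(row=2, col=1): c = -0.4050 + 0.4000i → escape time 5
(row=2, col=2): c = 0.2800 + 0.4000i → escape time 5
(row=3, col=0): c = -1.0900 + 0.0600i → escape time 5
(row=3, col=1): c = -0.4050 + 0.0600i → escape time 5
(row=3, col=2): c = 0.2800 + 0.0600i → escape time 5
(row=4, col=0): c = -1.0900 + -0.2800i → escape time 5
(row=4, col=1): c = -0.4050 + -0.2800i → escape time 5
(row=4, col=2): c = 0.2800 + -0.2800i → escape time 5
(row=5, col=0): c = -1.0900 + -0.6200i → escape time 4
(row=5, col=1): c = -0.4050 + -0.6200i → escape time 5
(row=5, col=2): c = 0.2800 + -0.6200i → escape time 5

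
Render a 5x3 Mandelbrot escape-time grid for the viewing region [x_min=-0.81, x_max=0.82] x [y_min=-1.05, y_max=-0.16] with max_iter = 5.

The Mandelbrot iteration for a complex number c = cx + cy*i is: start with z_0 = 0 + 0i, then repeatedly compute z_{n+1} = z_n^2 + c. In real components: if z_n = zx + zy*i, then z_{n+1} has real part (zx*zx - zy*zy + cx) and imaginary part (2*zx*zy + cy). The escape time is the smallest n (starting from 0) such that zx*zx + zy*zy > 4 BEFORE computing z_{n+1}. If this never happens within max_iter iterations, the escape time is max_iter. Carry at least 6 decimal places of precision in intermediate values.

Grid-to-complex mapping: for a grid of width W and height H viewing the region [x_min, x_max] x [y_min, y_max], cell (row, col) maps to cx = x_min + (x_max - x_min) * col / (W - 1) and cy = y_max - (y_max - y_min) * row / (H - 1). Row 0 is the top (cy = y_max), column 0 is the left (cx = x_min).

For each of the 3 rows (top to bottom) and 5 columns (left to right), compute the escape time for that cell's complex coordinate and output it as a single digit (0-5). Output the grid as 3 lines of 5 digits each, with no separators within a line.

Answer: 55553
55553
34532

Derivation:
(row=0, col=0): c = -0.8100 + -0.1600i → escape time 5
(row=0, col=1): c = -0.4025 + -0.1600i → escape time 5
(row=0, col=2): c = 0.0050 + -0.1600i → escape time 5
(row=0, col=3): c = 0.4125 + -0.1600i → escape time 5
(row=0, col=4): c = 0.8200 + -0.1600i → escape time 3
(row=1, col=0): c = -0.8100 + -0.6050i → escape time 5
(row=1, col=1): c = -0.4025 + -0.6050i → escape time 5
(row=1, col=2): c = 0.0050 + -0.6050i → escape time 5
(row=1, col=3): c = 0.4125 + -0.6050i → escape time 5
(row=1, col=4): c = 0.8200 + -0.6050i → escape time 3
(row=2, col=0): c = -0.8100 + -1.0500i → escape time 3
(row=2, col=1): c = -0.4025 + -1.0500i → escape time 4
(row=2, col=2): c = 0.0050 + -1.0500i → escape time 5
(row=2, col=3): c = 0.4125 + -1.0500i → escape time 3
(row=2, col=4): c = 0.8200 + -1.0500i → escape time 2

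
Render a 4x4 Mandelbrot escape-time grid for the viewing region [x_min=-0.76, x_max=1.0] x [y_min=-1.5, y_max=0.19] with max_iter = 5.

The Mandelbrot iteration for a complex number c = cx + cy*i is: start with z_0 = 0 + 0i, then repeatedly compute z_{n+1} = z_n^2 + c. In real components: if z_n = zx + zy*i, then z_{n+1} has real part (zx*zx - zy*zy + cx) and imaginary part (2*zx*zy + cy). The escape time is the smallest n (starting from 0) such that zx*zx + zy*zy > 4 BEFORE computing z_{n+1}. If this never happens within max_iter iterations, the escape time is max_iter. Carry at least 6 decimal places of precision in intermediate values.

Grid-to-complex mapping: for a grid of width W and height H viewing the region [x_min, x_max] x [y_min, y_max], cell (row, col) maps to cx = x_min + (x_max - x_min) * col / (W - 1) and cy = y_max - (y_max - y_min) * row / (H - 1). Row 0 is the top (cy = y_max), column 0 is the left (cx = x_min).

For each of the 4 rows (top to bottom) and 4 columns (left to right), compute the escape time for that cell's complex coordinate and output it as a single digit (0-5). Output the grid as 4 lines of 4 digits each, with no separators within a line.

(row=0, col=0): c = -0.7600 + 0.1900i → escape time 5
(row=0, col=1): c = -0.1733 + 0.1900i → escape time 5
(row=0, col=2): c = 0.4133 + 0.1900i → escape time 5
(row=0, col=3): c = 1.0000 + 0.1900i → escape time 2
(row=1, col=0): c = -0.7600 + -0.3733i → escape time 5
(row=1, col=1): c = -0.1733 + -0.3733i → escape time 5
(row=1, col=2): c = 0.4133 + -0.3733i → escape time 5
(row=1, col=3): c = 1.0000 + -0.3733i → escape time 2
(row=2, col=0): c = -0.7600 + -0.9367i → escape time 4
(row=2, col=1): c = -0.1733 + -0.9367i → escape time 5
(row=2, col=2): c = 0.4133 + -0.9367i → escape time 3
(row=2, col=3): c = 1.0000 + -0.9367i → escape time 2
(row=3, col=0): c = -0.7600 + -1.5000i → escape time 2
(row=3, col=1): c = -0.1733 + -1.5000i → escape time 2
(row=3, col=2): c = 0.4133 + -1.5000i → escape time 2
(row=3, col=3): c = 1.0000 + -1.5000i → escape time 2

Answer: 5552
5552
4532
2222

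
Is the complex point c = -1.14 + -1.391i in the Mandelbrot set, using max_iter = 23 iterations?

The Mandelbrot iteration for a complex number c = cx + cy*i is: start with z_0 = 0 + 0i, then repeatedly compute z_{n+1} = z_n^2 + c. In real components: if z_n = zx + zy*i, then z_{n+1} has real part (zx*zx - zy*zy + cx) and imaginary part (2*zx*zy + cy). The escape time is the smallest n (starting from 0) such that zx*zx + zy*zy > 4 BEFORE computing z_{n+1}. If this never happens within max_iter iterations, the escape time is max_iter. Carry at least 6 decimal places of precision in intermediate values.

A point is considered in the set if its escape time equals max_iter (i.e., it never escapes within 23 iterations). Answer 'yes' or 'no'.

Answer: no

Derivation:
z_0 = 0 + 0i, c = -1.1400 + -1.3910i
Iter 1: z = -1.1400 + -1.3910i, |z|^2 = 3.2345
Iter 2: z = -1.7753 + 1.7805i, |z|^2 = 6.3217
Escaped at iteration 2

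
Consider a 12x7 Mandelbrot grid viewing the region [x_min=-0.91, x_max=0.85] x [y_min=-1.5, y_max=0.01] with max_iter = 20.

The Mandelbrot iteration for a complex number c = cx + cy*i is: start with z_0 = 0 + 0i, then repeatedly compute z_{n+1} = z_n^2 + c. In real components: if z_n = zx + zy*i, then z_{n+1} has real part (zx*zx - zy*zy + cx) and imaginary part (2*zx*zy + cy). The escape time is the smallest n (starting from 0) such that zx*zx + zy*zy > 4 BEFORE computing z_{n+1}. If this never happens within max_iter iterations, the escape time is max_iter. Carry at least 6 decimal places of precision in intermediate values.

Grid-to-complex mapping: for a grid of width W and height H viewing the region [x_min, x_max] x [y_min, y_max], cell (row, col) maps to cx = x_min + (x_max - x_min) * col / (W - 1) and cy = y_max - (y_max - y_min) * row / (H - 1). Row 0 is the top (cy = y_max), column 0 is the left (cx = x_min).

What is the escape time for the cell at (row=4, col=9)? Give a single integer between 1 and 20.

Answer: 2

Derivation:
z_0 = 0 + 0i, c = 0.5300 + -0.9967i
Iter 1: z = 0.5300 + -0.9967i, |z|^2 = 1.2742
Iter 2: z = -0.1824 + -2.0531i, |z|^2 = 4.2486
Escaped at iteration 2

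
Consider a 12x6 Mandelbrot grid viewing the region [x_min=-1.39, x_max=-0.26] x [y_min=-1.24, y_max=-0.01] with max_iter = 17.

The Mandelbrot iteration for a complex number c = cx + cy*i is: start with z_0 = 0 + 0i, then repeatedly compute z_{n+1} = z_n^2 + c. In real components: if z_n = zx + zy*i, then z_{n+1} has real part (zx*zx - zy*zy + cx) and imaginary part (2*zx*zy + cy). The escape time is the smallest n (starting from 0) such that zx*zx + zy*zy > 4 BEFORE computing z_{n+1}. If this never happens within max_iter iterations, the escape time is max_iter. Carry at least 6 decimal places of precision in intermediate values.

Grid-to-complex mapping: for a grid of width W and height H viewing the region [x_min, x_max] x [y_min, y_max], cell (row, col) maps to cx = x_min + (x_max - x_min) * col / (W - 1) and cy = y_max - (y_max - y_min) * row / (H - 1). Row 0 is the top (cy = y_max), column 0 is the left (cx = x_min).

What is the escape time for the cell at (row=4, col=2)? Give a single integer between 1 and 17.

z_0 = 0 + 0i, c = -1.1845 + -0.9940i
Iter 1: z = -1.1845 + -0.9940i, |z|^2 = 2.3912
Iter 2: z = -0.7694 + 1.3609i, |z|^2 = 2.4440
Iter 3: z = -2.4445 + -3.0882i, |z|^2 = 15.5126
Escaped at iteration 3

Answer: 3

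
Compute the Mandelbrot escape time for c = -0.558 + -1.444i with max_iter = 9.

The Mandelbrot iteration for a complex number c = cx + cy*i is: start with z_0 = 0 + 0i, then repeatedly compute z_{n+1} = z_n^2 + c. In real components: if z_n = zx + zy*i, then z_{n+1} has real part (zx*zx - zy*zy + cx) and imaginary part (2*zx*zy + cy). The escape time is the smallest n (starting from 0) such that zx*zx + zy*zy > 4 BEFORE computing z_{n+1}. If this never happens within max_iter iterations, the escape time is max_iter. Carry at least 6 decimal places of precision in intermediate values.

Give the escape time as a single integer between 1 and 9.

Answer: 2

Derivation:
z_0 = 0 + 0i, c = -0.5580 + -1.4440i
Iter 1: z = -0.5580 + -1.4440i, |z|^2 = 2.3965
Iter 2: z = -2.3318 + 0.1675i, |z|^2 = 5.4652
Escaped at iteration 2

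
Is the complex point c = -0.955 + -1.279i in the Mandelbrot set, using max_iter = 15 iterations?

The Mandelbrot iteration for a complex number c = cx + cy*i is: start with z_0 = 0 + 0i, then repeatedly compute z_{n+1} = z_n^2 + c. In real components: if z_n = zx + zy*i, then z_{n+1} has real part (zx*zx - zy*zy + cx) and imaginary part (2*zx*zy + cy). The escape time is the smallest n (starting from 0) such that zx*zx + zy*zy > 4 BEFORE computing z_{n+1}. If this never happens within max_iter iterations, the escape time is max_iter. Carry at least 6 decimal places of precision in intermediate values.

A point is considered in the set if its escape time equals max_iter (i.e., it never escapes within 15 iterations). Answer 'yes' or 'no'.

z_0 = 0 + 0i, c = -0.9550 + -1.2790i
Iter 1: z = -0.9550 + -1.2790i, |z|^2 = 2.5479
Iter 2: z = -1.6788 + 1.1639i, |z|^2 = 4.1731
Escaped at iteration 2

Answer: no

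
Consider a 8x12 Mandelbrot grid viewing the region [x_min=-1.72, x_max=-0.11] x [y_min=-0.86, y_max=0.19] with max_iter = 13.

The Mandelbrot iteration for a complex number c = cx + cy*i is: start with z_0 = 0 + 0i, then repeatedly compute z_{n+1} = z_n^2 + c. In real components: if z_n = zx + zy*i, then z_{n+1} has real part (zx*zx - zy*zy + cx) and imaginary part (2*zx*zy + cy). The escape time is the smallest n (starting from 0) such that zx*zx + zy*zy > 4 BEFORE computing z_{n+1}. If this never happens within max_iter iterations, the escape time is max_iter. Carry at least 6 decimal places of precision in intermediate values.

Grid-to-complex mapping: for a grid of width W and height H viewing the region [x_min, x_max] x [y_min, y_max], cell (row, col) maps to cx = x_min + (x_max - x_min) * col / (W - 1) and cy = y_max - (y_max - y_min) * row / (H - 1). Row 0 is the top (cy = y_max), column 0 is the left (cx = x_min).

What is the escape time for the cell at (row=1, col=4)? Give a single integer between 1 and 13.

z_0 = 0 + 0i, c = -0.8000 + 0.0945i
Iter 1: z = -0.8000 + 0.0945i, |z|^2 = 0.6489
Iter 2: z = -0.1689 + -0.0567i, |z|^2 = 0.0318
Iter 3: z = -0.7747 + 0.1137i, |z|^2 = 0.6131
Iter 4: z = -0.2128 + -0.0816i, |z|^2 = 0.0520
Iter 5: z = -0.7614 + 0.1293i, |z|^2 = 0.5964
Iter 6: z = -0.2370 + -0.1023i, |z|^2 = 0.0666
Iter 7: z = -0.7543 + 0.1431i, |z|^2 = 0.5894
Iter 8: z = -0.2515 + -0.1213i, |z|^2 = 0.0780
Iter 9: z = -0.7515 + 0.1555i, |z|^2 = 0.5889
Iter 10: z = -0.2595 + -0.1392i, |z|^2 = 0.0867
Iter 11: z = -0.7520 + 0.1668i, |z|^2 = 0.5934
Iter 12: z = -0.2623 + -0.1563i, |z|^2 = 0.0932

Answer: 13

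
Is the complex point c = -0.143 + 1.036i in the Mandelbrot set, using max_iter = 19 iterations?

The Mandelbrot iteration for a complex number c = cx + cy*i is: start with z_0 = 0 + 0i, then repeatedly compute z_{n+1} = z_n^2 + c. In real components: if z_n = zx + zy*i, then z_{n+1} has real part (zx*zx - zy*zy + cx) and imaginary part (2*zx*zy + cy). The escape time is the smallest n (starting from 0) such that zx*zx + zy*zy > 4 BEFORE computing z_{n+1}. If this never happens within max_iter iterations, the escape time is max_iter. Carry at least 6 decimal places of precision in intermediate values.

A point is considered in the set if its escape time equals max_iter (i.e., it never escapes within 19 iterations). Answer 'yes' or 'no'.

Answer: no

Derivation:
z_0 = 0 + 0i, c = -0.1430 + 1.0360i
Iter 1: z = -0.1430 + 1.0360i, |z|^2 = 1.0937
Iter 2: z = -1.1958 + 0.7397i, |z|^2 = 1.9772
Iter 3: z = 0.7399 + -0.7331i, |z|^2 = 1.0849
Iter 4: z = -0.1331 + -0.0489i, |z|^2 = 0.0201
Iter 5: z = -0.1277 + 1.0490i, |z|^2 = 1.1167
Iter 6: z = -1.2271 + 0.7681i, |z|^2 = 2.0958
Iter 7: z = 0.7728 + -0.8491i, |z|^2 = 1.3183
Iter 8: z = -0.2668 + -0.2765i, |z|^2 = 0.1476
Iter 9: z = -0.1483 + 1.1835i, |z|^2 = 1.4227
Iter 10: z = -1.5218 + 0.6850i, |z|^2 = 2.7851
Iter 11: z = 1.7035 + -1.0490i, |z|^2 = 4.0021
Escaped at iteration 11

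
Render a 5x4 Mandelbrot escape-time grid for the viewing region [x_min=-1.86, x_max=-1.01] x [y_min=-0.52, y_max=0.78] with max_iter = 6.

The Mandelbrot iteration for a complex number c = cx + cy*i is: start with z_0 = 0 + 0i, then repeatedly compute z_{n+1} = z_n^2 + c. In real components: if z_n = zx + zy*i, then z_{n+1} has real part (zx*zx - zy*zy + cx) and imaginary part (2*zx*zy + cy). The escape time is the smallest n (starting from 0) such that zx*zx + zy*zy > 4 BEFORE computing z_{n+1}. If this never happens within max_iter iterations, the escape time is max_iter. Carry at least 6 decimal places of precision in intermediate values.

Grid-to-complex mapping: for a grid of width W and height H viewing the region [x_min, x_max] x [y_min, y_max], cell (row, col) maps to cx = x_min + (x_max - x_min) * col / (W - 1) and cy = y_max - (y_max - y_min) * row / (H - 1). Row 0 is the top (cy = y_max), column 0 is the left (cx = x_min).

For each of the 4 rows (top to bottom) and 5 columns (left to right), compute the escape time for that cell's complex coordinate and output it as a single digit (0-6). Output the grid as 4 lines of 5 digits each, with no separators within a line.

(row=0, col=0): c = -1.8600 + 0.7800i → escape time 1
(row=0, col=1): c = -1.6475 + 0.7800i → escape time 3
(row=0, col=2): c = -1.4350 + 0.7800i → escape time 3
(row=0, col=3): c = -1.2225 + 0.7800i → escape time 3
(row=0, col=4): c = -1.0100 + 0.7800i → escape time 3
(row=1, col=0): c = -1.8600 + 0.3467i → escape time 3
(row=1, col=1): c = -1.6475 + 0.3467i → escape time 4
(row=1, col=2): c = -1.4350 + 0.3467i → escape time 5
(row=1, col=3): c = -1.2225 + 0.3467i → escape time 6
(row=1, col=4): c = -1.0100 + 0.3467i → escape time 6
(row=2, col=0): c = -1.8600 + -0.0867i → escape time 4
(row=2, col=1): c = -1.6475 + -0.0867i → escape time 6
(row=2, col=2): c = -1.4350 + -0.0867i → escape time 6
(row=2, col=3): c = -1.2225 + -0.0867i → escape time 6
(row=2, col=4): c = -1.0100 + -0.0867i → escape time 6
(row=3, col=0): c = -1.8600 + -0.5200i → escape time 3
(row=3, col=1): c = -1.6475 + -0.5200i → escape time 3
(row=3, col=2): c = -1.4350 + -0.5200i → escape time 3
(row=3, col=3): c = -1.2225 + -0.5200i → escape time 4
(row=3, col=4): c = -1.0100 + -0.5200i → escape time 5

Answer: 13333
34566
46666
33345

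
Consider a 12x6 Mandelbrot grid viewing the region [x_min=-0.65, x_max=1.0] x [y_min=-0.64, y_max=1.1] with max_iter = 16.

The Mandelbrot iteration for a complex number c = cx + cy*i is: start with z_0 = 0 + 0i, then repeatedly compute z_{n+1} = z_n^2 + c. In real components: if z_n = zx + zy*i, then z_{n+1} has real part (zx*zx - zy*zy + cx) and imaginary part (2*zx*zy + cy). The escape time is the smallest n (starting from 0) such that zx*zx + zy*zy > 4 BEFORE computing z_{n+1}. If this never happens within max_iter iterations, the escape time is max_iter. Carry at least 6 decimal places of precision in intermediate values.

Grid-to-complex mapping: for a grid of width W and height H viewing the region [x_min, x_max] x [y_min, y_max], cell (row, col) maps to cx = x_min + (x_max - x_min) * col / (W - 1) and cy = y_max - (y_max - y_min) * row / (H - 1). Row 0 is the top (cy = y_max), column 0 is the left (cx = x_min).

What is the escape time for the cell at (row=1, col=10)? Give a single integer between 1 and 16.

z_0 = 0 + 0i, c = 0.8500 + 0.7520i
Iter 1: z = 0.8500 + 0.7520i, |z|^2 = 1.2880
Iter 2: z = 1.0070 + 2.0304i, |z|^2 = 5.1366
Escaped at iteration 2

Answer: 2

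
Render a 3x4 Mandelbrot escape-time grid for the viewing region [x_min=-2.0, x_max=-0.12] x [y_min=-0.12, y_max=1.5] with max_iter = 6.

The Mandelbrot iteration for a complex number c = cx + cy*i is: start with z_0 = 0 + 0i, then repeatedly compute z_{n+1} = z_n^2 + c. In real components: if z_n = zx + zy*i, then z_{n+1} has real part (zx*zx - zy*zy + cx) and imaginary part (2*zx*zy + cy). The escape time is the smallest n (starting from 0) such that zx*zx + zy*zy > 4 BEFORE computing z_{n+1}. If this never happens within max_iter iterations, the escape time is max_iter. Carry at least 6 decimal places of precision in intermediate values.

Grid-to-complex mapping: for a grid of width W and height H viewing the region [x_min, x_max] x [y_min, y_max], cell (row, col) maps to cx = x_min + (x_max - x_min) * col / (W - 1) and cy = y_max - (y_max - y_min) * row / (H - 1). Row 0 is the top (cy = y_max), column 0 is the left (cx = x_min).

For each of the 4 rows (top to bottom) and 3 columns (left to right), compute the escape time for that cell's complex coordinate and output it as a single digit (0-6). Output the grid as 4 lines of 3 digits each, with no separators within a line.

(row=0, col=0): c = -2.0000 + 1.5000i → escape time 1
(row=0, col=1): c = -1.0600 + 1.5000i → escape time 2
(row=0, col=2): c = -0.1200 + 1.5000i → escape time 2
(row=1, col=0): c = -2.0000 + 0.9600i → escape time 1
(row=1, col=1): c = -1.0600 + 0.9600i → escape time 3
(row=1, col=2): c = -0.1200 + 0.9600i → escape time 6
(row=2, col=0): c = -2.0000 + 0.4200i → escape time 1
(row=2, col=1): c = -1.0600 + 0.4200i → escape time 6
(row=2, col=2): c = -0.1200 + 0.4200i → escape time 6
(row=3, col=0): c = -2.0000 + -0.1200i → escape time 1
(row=3, col=1): c = -1.0600 + -0.1200i → escape time 6
(row=3, col=2): c = -0.1200 + -0.1200i → escape time 6

Answer: 122
136
166
166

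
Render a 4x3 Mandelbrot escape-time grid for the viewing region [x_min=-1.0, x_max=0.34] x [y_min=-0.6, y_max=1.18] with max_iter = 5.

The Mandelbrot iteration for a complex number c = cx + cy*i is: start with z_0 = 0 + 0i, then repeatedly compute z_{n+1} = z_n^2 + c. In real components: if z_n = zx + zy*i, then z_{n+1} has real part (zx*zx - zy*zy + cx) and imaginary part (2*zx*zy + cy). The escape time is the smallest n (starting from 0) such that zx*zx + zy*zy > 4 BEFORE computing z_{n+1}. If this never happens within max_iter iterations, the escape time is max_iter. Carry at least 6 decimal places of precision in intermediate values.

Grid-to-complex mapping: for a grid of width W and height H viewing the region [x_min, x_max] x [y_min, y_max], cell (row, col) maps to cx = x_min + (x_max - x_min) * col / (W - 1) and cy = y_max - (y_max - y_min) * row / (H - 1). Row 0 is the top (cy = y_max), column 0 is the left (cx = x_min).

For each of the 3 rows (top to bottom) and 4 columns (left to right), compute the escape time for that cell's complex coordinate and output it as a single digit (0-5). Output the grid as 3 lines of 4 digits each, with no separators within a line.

Answer: 3332
5555
4555

Derivation:
(row=0, col=0): c = -1.0000 + 1.1800i → escape time 3
(row=0, col=1): c = -0.5533 + 1.1800i → escape time 3
(row=0, col=2): c = -0.1067 + 1.1800i → escape time 3
(row=0, col=3): c = 0.3400 + 1.1800i → escape time 2
(row=1, col=0): c = -1.0000 + 0.2900i → escape time 5
(row=1, col=1): c = -0.5533 + 0.2900i → escape time 5
(row=1, col=2): c = -0.1067 + 0.2900i → escape time 5
(row=1, col=3): c = 0.3400 + 0.2900i → escape time 5
(row=2, col=0): c = -1.0000 + -0.6000i → escape time 4
(row=2, col=1): c = -0.5533 + -0.6000i → escape time 5
(row=2, col=2): c = -0.1067 + -0.6000i → escape time 5
(row=2, col=3): c = 0.3400 + -0.6000i → escape time 5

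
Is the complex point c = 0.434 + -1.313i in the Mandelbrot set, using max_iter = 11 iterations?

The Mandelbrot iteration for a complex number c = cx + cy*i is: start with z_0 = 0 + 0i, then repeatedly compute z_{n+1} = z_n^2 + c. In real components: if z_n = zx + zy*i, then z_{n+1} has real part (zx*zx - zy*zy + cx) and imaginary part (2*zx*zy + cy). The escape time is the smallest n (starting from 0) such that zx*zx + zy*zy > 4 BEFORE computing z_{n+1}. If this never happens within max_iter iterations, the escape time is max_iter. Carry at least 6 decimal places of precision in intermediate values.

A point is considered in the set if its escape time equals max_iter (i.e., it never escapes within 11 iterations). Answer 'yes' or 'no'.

z_0 = 0 + 0i, c = 0.4340 + -1.3130i
Iter 1: z = 0.4340 + -1.3130i, |z|^2 = 1.9123
Iter 2: z = -1.1016 + -2.4527i, |z|^2 = 7.2292
Escaped at iteration 2

Answer: no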